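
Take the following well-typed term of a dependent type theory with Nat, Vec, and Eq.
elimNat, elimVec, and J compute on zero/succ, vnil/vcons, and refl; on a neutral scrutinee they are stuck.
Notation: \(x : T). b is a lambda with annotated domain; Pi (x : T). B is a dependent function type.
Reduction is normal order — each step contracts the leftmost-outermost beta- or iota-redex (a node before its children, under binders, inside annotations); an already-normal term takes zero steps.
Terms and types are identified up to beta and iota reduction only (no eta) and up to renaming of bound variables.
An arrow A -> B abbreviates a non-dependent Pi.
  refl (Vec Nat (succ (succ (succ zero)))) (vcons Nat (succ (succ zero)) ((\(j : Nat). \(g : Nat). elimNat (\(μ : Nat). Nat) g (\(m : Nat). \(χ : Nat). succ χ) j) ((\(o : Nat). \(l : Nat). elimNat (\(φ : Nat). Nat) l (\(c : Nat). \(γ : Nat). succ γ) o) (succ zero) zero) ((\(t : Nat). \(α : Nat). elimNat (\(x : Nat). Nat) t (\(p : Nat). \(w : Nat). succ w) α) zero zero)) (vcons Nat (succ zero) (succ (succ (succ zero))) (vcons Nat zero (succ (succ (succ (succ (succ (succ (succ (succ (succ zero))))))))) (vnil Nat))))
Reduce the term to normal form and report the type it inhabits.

resulting normal form:
  refl (Vec Nat (succ (succ (succ zero)))) (vcons Nat (succ (succ zero)) (succ zero) (vcons Nat (succ zero) (succ (succ (succ zero))) (vcons Nat zero (succ (succ (succ (succ (succ (succ (succ (succ (succ zero))))))))) (vnil Nat))))
the term's type:
  Eq (Vec Nat (succ (succ (succ zero)))) (vcons Nat (succ (succ zero)) (succ zero) (vcons Nat (succ zero) (succ (succ (succ zero))) (vcons Nat zero (succ (succ (succ (succ (succ (succ (succ (succ (succ zero))))))))) (vnil Nat)))) (vcons Nat (succ (succ zero)) (succ zero) (vcons Nat (succ zero) (succ (succ (succ zero))) (vcons Nat zero (succ (succ (succ (succ (succ (succ (succ (succ (succ zero))))))))) (vnil Nat))))


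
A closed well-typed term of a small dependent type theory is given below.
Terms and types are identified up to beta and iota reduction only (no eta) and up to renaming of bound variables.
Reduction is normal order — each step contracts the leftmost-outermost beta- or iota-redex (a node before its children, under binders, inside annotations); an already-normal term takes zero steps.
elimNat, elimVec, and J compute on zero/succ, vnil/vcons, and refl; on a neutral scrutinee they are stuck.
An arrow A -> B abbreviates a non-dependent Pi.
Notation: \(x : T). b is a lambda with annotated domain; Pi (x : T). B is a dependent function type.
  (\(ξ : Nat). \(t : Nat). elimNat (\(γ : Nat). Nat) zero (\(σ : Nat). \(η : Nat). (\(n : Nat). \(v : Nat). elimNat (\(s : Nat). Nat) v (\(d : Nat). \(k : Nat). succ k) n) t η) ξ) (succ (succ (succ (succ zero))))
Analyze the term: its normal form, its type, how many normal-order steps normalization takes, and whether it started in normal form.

normal form:
  \(ξ : Nat). elimNat (\(t : Nat). Nat) (elimNat (\(γ : Nat). Nat) (elimNat (\(σ : Nat). Nat) (elimNat (\(η : Nat). Nat) zero (\(n : Nat). \(v : Nat). succ v) ξ) (\(s : Nat). \(d : Nat). succ d) ξ) (\(k : Nat). \(y : Nat). succ y) ξ) (\(l : Nat). \(μ : Nat). succ μ) ξ
the term's type:
  Nat -> Nat
normal-order step count: 22
already normal: no
first redex: a beta-redex


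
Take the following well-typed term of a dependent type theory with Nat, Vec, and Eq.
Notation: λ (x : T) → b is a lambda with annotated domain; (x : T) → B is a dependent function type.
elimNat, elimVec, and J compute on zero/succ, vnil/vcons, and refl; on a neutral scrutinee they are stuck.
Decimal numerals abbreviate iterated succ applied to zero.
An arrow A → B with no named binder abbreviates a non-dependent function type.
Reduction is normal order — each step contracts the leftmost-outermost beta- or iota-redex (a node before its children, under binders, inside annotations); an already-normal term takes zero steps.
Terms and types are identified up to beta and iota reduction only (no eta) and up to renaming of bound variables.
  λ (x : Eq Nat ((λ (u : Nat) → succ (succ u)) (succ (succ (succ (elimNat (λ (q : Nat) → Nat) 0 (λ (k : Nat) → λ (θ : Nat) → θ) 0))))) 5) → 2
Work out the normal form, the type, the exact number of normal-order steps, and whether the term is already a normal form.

resulting normal form:
  λ (x : Eq Nat 5 5) → 2
the term's type:
  Eq Nat 5 5 → Nat
reduction steps (normal order): 2
started in normal form: no
first redex: a beta-redex


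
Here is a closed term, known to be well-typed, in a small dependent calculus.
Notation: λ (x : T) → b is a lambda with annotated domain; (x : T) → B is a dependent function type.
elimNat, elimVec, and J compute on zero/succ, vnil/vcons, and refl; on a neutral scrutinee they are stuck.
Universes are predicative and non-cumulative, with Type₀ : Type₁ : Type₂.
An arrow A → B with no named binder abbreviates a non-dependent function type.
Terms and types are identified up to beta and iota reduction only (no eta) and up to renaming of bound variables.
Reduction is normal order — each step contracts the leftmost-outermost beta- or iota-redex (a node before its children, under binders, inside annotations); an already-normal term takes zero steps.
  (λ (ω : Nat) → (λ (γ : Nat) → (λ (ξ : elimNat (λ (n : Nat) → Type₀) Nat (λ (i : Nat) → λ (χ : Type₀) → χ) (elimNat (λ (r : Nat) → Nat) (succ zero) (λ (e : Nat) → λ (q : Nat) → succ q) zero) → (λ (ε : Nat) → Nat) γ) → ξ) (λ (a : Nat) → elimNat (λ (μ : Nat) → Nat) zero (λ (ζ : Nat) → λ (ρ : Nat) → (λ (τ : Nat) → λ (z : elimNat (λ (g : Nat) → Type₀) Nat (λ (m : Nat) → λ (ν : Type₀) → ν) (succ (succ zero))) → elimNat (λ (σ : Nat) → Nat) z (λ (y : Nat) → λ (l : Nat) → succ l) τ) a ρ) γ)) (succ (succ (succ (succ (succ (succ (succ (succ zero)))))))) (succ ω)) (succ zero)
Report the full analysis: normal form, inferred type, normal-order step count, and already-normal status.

normal form:
  succ (succ (succ (succ (succ (succ (succ (succ (succ (succ (succ (succ (succ (succ (succ (succ zero)))))))))))))))
type:
  Nat
reduction steps (normal order): 101
term was already normal: no
first contracted redex: a beta-redex


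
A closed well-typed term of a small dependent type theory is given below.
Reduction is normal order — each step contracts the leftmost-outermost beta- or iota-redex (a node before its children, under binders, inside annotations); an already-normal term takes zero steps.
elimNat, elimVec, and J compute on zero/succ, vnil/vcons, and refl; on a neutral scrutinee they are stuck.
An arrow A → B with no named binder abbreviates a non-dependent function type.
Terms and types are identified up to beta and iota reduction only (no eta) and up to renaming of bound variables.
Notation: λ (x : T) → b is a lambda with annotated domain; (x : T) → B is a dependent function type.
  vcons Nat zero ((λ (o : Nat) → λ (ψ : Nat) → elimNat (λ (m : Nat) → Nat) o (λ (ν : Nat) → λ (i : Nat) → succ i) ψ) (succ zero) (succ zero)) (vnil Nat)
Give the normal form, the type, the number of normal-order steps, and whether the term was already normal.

normal form:
  vcons Nat zero (succ (succ zero)) (vnil Nat)
type:
  Vec Nat (succ zero)
reduction steps (normal order): 6
term was already normal: no
first redex: a beta-redex


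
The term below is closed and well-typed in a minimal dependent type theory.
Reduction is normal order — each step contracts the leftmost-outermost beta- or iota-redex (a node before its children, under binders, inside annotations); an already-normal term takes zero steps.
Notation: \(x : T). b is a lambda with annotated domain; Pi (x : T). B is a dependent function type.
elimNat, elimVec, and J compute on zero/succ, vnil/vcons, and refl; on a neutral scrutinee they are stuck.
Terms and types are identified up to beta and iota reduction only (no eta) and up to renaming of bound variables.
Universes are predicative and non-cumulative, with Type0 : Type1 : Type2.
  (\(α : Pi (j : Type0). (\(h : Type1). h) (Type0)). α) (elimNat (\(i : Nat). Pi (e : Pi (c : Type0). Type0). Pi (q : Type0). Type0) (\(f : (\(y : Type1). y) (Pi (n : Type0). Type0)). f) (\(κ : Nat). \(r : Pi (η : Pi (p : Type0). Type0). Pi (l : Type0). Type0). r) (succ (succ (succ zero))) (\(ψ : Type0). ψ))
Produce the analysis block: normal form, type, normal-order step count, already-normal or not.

reduced normal form:
  \(α : Type0). α
type:
  Pi (α : Type0). Type0
steps to reach normal form (normal order): 12
term was already normal: no
first contracted redex: a beta-redex


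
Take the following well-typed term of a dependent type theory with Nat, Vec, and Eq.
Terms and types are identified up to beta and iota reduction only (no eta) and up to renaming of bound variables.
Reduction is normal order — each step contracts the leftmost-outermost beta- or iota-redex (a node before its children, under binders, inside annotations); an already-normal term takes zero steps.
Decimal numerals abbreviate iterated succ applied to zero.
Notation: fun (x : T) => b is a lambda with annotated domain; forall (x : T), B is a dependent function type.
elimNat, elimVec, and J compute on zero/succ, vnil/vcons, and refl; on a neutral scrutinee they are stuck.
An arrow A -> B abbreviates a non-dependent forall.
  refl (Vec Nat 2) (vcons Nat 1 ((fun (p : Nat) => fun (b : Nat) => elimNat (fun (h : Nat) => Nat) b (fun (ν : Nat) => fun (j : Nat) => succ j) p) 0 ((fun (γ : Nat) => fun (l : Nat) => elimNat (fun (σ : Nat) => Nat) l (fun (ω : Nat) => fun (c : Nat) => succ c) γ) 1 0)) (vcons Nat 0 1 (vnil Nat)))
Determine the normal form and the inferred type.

resulting normal form:
  refl (Vec Nat 2) (vcons Nat 1 1 (vcons Nat 0 1 (vnil Nat)))
inferred type:
  Eq (Vec Nat 2) (vcons Nat 1 1 (vcons Nat 0 1 (vnil Nat))) (vcons Nat 1 1 (vcons Nat 0 1 (vnil Nat)))
observation: contracting a beta-redex first, the term normalizes in 9 steps.


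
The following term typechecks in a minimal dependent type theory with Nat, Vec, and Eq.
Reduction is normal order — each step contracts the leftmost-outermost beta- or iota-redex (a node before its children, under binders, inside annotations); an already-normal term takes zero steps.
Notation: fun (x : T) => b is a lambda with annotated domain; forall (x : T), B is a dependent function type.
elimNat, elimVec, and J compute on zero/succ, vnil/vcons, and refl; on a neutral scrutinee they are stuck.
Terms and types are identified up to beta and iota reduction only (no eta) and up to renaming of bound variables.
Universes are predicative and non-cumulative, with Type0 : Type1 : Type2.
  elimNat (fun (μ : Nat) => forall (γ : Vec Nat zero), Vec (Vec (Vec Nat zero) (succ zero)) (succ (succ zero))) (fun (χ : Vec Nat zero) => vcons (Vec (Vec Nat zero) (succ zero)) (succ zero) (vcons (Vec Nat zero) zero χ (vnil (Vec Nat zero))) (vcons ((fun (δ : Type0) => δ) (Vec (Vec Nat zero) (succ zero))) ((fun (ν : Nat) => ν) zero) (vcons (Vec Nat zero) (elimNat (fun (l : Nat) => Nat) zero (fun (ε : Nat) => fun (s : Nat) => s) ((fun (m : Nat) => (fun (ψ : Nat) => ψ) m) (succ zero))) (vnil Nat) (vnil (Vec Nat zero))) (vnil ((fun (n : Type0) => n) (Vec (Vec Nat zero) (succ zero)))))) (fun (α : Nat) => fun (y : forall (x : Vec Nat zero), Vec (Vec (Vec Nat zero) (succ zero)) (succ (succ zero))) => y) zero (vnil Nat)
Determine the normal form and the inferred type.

reduced normal form:
  vcons (Vec (Vec Nat zero) (succ zero)) (succ zero) (vcons (Vec Nat zero) zero (vnil Nat) (vnil (Vec Nat zero))) (vcons (Vec (Vec Nat zero) (succ zero)) zero (vcons (Vec Nat zero) zero (vnil Nat) (vnil (Vec Nat zero))) (vnil (Vec (Vec Nat zero) (succ zero))))
the term's type:
  Vec (Vec (Vec Nat zero) (succ zero)) (succ (succ zero))


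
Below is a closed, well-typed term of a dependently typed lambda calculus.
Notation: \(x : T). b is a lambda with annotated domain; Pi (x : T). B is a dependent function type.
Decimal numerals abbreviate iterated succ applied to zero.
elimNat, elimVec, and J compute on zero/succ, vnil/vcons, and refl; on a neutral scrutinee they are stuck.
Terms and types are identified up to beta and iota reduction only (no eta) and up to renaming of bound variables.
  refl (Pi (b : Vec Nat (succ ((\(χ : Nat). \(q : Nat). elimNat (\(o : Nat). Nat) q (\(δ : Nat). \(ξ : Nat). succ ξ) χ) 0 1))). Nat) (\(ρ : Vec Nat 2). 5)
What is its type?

inferred type:
  Eq (Pi (b : Vec Nat 2). Nat) (\(χ : Vec Nat 2). 5) (\(q : Vec Nat 2). 5)


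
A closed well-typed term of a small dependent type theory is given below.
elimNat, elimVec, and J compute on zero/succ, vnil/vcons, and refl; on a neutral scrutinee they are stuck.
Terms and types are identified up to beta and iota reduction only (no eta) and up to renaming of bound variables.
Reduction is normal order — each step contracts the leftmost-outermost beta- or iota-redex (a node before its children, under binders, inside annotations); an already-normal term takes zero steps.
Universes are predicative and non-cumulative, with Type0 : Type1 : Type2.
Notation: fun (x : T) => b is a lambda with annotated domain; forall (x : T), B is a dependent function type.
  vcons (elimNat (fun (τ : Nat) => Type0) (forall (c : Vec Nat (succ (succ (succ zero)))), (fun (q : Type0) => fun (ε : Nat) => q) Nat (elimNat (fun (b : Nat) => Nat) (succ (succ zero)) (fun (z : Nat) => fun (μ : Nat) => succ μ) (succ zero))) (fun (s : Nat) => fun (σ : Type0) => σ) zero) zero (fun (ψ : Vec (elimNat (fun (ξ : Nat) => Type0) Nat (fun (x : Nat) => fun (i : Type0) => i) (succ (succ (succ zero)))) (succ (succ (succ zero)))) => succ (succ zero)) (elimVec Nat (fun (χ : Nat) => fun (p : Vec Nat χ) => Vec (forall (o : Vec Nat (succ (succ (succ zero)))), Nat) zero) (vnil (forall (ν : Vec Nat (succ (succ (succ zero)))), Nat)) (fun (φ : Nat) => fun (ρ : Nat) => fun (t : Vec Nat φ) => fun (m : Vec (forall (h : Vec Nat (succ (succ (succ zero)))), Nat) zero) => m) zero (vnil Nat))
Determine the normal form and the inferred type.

reduced normal form:
  vcons (forall (τ : Vec Nat (succ (succ (succ zero)))), Nat) zero (fun (c : Vec Nat (succ (succ (succ zero)))) => succ (succ zero)) (vnil (forall (q : Vec Nat (succ (succ (succ zero)))), Nat))
type:
  Vec (forall (τ : Vec Nat (succ (succ (succ zero)))), Nat) (succ zero)
observation: 14 normal-order steps separate the term from its normal form.


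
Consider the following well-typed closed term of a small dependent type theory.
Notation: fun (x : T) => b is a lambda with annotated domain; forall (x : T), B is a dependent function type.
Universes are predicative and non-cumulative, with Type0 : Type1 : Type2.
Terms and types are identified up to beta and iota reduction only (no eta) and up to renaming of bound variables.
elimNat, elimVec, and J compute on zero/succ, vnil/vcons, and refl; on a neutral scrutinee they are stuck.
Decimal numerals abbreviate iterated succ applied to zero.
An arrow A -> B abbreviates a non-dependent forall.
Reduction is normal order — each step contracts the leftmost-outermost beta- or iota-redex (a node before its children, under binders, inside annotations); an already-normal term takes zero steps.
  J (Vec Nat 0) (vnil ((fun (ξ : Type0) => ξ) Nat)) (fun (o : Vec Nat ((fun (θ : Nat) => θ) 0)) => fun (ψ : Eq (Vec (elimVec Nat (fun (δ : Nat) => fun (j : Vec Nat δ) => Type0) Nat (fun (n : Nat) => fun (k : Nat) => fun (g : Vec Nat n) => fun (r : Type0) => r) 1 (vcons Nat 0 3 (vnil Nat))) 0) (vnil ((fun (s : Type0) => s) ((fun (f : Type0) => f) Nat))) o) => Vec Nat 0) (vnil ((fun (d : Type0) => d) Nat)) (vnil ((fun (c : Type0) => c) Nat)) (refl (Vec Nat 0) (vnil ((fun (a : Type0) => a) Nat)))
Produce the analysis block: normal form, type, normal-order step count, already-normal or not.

normal form:
  vnil Nat
type:
  Vec Nat 0
normal-order step count: 2
term was already normal: no
first contracted redex: a J iota-redex


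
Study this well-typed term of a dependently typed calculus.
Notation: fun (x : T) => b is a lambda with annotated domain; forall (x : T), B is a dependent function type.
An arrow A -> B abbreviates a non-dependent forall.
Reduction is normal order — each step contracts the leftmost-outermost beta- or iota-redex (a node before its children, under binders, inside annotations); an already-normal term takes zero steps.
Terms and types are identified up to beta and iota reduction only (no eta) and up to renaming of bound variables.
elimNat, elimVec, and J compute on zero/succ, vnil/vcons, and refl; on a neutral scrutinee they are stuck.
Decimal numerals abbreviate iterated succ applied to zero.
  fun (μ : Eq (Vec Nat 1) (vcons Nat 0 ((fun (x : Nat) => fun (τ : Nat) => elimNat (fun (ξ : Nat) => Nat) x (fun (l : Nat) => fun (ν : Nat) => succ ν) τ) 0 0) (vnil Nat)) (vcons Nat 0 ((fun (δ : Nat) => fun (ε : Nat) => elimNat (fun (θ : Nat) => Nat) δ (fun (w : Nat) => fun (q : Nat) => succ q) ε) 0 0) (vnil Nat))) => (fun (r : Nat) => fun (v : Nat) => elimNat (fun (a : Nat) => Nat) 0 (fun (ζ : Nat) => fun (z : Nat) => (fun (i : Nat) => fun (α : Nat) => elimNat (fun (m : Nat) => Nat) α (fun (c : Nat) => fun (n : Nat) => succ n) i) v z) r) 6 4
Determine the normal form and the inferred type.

resulting normal form:
  fun (μ : Eq (Vec Nat 1) (vcons Nat 0 0 (vnil Nat)) (vcons Nat 0 0 (vnil Nat))) => 24
the term's type:
  Eq (Vec Nat 1) (vcons Nat 0 0 (vnil Nat)) (vcons Nat 0 0 (vnil Nat)) -> Nat


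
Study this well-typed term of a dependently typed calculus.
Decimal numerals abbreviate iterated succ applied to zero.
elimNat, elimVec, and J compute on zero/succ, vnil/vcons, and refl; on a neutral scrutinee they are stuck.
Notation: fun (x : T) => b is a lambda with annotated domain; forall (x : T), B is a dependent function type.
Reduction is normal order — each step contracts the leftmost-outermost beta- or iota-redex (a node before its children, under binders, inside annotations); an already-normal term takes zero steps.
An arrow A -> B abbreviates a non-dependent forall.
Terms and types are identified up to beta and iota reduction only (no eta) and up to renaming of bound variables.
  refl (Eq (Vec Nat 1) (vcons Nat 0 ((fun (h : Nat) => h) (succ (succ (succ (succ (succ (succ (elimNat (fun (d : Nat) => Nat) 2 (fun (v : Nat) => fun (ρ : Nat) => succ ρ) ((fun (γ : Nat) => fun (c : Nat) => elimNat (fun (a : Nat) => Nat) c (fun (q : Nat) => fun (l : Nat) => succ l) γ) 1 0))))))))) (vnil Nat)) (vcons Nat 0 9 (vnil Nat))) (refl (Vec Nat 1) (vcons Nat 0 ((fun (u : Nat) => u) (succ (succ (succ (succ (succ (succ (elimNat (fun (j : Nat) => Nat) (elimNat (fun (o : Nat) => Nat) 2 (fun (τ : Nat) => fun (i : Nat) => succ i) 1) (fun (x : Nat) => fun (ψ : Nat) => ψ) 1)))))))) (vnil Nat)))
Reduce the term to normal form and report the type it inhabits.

resulting normal form:
  refl (Eq (Vec Nat 1) (vcons Nat 0 9 (vnil Nat)) (vcons Nat 0 9 (vnil Nat))) (refl (Vec Nat 1) (vcons Nat 0 9 (vnil Nat)))
inferred type:
  Eq (Eq (Vec Nat 1) (vcons Nat 0 9 (vnil Nat)) (vcons Nat 0 9 (vnil Nat))) (refl (Vec Nat 1) (vcons Nat 0 9 (vnil Nat))) (refl (Vec Nat 1) (vcons Nat 0 9 (vnil Nat)))


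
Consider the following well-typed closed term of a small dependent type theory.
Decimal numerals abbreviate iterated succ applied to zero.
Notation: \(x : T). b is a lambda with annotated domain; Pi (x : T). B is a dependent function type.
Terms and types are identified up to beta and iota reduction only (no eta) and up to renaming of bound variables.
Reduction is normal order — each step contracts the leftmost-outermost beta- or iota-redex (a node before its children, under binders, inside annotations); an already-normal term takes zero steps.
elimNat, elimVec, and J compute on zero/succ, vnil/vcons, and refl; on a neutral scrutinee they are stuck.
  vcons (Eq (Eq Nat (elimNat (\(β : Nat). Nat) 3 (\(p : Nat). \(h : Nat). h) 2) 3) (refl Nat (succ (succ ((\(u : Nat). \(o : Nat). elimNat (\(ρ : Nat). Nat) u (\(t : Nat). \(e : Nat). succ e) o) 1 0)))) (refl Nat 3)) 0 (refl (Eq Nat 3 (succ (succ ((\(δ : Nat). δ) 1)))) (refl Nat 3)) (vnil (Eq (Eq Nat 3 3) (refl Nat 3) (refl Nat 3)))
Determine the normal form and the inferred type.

reduced normal form:
  vcons (Eq (Eq Nat 3 3) (refl Nat 3) (refl Nat 3)) 0 (refl (Eq Nat 3 3) (refl Nat 3)) (vnil (Eq (Eq Nat 3 3) (refl Nat 3) (refl Nat 3)))
the term's type:
  Vec (Eq (Eq Nat 3 3) (refl Nat 3) (refl Nat 3)) 1
observation: normalization takes exactly 11 steps under the normal-order strategy.


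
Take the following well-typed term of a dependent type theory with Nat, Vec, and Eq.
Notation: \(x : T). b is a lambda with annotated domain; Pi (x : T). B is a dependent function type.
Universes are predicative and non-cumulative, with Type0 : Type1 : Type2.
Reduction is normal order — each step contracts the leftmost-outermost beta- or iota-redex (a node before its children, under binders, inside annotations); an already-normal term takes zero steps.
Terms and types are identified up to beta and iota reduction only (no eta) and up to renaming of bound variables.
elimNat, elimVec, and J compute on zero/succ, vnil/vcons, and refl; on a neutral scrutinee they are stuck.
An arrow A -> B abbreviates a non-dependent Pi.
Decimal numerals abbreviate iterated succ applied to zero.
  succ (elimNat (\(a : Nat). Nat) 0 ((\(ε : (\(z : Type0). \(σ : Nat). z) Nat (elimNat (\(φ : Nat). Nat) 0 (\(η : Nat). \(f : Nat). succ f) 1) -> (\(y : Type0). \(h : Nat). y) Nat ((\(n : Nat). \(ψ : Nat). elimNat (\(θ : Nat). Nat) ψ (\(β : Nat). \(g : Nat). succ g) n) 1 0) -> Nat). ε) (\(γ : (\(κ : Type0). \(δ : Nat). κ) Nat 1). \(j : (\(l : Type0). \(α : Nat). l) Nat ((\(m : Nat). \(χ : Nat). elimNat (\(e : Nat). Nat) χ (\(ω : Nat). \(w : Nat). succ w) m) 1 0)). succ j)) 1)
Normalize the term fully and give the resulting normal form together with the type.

reduced normal form:
  2
inferred type:
  Nat
observation: 5 normal-order steps normalize the term, beginning with an elimNat iota-redex.


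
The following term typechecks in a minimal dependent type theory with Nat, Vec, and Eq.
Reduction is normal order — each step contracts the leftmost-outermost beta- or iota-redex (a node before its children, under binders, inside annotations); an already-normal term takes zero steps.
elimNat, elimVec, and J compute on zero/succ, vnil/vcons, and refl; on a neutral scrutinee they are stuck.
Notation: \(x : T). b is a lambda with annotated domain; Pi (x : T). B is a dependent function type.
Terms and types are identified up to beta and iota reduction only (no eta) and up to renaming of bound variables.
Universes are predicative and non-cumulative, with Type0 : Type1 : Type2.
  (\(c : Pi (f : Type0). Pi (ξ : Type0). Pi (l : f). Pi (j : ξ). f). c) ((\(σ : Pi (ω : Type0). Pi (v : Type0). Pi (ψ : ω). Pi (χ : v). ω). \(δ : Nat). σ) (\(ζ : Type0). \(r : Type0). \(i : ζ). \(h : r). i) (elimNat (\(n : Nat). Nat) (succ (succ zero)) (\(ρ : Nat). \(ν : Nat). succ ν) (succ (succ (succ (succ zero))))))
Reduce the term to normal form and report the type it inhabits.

resulting normal form:
  \(c : Type0). \(f : Type0). \(ξ : c). \(l : f). ξ
inferred type:
  Pi (c : Type0). Pi (f : Type0). Pi (ξ : c). Pi (l : f). c
observation: 3 normal-order steps separate the term from its normal form.


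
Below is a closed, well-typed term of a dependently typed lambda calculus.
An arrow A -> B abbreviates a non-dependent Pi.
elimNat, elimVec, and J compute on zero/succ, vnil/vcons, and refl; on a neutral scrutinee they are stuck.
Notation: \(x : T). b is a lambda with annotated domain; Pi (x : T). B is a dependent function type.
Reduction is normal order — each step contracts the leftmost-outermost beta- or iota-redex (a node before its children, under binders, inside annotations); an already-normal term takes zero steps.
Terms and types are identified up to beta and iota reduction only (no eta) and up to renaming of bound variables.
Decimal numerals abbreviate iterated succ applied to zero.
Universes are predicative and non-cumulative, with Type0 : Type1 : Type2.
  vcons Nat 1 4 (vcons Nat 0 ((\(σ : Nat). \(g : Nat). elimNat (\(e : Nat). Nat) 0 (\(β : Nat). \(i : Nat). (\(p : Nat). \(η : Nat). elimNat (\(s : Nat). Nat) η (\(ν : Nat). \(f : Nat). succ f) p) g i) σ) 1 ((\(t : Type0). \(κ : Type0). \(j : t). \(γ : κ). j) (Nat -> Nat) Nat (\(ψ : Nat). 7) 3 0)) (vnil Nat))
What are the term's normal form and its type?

resulting normal form:
  vcons Nat 1 4 (vcons Nat 0 7 (vnil Nat))
the term's type:
  Vec Nat 2
observation: 35 normal-order steps separate the term from its normal form.


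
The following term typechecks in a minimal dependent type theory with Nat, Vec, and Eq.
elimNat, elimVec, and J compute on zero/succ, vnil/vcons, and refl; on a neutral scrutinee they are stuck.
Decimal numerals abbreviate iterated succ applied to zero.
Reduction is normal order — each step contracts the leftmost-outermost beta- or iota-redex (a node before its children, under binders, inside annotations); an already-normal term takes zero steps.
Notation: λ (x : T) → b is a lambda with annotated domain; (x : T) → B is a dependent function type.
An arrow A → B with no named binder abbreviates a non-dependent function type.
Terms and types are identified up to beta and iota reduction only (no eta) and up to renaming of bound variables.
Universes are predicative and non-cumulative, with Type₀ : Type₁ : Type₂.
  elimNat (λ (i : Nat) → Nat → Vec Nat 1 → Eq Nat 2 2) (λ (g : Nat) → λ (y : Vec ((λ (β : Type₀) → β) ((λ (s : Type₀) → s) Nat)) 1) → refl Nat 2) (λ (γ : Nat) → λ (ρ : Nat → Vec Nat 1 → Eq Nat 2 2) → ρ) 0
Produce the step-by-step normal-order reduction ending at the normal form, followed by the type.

reduction (normal order):
  elimNat (λ (i : Nat) → Nat → Vec Nat 1 → Eq Nat 2 2) (λ (g : Nat) → λ (y : Vec ((λ (β : Type₀) → β) ((λ (s : Type₀) → s) Nat)) 1) → refl Nat 2) (λ (γ : Nat) → λ (ρ : Nat → Vec Nat 1 → Eq Nat 2 2) → ρ) 0
  ~> λ (i : Nat) → λ (g : Vec ((λ (y : Type₀) → y) ((λ (β : Type₀) → β) Nat)) 1) → refl Nat 2
  ~> λ (i : Nat) → λ (g : Vec ((λ (y : Type₀) → y) Nat) 1) → refl Nat 2
  ~> λ (i : Nat) → λ (g : Vec Nat 1) → refl Nat 2
the term's type:
  Nat → Vec Nat 1 → Eq Nat 2 2


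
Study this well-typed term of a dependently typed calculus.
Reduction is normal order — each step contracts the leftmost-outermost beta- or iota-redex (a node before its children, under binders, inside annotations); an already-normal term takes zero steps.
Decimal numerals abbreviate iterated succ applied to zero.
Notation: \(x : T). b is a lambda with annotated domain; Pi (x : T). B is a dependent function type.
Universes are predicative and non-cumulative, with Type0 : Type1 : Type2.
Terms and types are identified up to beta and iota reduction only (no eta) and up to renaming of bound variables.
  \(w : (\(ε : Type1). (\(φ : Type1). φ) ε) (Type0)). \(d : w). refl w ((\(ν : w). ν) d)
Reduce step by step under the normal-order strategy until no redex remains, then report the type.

normal-order reduction:
  \(w : (\(ε : Type1). (\(φ : Type1). φ) ε) (Type0)). \(d : w). refl w ((\(ν : w). ν) d)
  ~> \(w : (\(ε : Type1). ε) (Type0)). \(φ : w). refl w ((\(d : w). d) φ)
  ~> \(w : Type0). \(ε : w). refl w ((\(φ : w). φ) ε)
  ~> \(w : Type0). \(ε : w). refl w ε
type:
  Pi (w : Type0). Pi (ε : w). Eq w ε ε


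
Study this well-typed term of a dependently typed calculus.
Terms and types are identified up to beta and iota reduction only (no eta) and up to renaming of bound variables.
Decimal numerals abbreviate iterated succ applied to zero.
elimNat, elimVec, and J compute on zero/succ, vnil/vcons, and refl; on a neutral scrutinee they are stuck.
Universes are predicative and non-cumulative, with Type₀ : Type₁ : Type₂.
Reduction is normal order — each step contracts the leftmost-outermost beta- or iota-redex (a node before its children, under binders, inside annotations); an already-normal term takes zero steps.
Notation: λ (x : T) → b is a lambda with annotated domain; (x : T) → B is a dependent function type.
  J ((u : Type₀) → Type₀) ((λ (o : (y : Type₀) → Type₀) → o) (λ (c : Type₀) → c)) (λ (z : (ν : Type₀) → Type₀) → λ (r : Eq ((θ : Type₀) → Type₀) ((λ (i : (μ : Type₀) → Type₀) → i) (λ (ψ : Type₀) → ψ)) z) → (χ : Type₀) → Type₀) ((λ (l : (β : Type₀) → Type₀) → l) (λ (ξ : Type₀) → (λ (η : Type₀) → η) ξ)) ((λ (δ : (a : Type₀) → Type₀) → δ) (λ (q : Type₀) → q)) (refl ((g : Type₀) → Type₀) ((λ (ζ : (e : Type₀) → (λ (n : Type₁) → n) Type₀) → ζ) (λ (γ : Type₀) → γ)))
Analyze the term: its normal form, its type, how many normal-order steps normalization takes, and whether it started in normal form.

resulting normal form:
  λ (u : Type₀) → u
type:
  (u : Type₀) → Type₀
reduction steps (normal order): 3
term was already normal: no
first redex: a J iota-redex


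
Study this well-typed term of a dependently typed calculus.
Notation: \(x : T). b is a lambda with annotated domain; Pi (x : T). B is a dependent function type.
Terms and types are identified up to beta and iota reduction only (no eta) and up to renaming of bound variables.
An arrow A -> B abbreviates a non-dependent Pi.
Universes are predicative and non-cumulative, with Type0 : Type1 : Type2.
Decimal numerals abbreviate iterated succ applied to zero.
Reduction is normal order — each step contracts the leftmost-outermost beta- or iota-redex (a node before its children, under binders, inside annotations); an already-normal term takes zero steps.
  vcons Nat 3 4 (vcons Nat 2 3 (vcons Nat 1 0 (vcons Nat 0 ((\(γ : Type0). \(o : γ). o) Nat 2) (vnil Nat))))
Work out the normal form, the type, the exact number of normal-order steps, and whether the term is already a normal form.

resulting normal form:
  vcons Nat 3 4 (vcons Nat 2 3 (vcons Nat 1 0 (vcons Nat 0 2 (vnil Nat))))
inferred type:
  Vec Nat 4
reduction steps (normal order): 2
already normal: no
first contracted redex: a beta-redex


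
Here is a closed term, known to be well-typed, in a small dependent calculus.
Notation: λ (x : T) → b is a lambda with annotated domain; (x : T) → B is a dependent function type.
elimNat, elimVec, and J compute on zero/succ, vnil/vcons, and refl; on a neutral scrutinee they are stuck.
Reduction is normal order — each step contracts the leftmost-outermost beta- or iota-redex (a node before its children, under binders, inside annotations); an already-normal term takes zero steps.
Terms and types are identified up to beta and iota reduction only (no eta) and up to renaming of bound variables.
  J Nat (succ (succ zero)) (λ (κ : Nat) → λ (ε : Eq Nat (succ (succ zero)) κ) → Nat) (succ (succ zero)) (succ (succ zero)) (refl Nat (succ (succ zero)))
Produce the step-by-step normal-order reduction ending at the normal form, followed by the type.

reduction (normal order):
  J Nat (succ (succ zero)) (λ (κ : Nat) → λ (ε : Eq Nat (succ (succ zero)) κ) → Nat) (succ (succ zero)) (succ (succ zero)) (refl Nat (succ (succ zero)))
  ~> succ (succ zero)
type:
  Nat


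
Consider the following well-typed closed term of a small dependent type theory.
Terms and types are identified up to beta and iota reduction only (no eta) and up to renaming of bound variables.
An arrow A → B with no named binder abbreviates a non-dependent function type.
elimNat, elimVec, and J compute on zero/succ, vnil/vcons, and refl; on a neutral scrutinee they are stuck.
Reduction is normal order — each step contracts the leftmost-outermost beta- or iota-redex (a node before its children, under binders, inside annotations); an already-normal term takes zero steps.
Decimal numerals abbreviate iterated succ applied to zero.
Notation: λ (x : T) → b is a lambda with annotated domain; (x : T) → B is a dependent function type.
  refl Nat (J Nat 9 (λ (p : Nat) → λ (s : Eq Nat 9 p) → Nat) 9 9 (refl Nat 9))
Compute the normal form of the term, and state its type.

resulting normal form:
  refl Nat 9
type:
  Eq Nat 9 9


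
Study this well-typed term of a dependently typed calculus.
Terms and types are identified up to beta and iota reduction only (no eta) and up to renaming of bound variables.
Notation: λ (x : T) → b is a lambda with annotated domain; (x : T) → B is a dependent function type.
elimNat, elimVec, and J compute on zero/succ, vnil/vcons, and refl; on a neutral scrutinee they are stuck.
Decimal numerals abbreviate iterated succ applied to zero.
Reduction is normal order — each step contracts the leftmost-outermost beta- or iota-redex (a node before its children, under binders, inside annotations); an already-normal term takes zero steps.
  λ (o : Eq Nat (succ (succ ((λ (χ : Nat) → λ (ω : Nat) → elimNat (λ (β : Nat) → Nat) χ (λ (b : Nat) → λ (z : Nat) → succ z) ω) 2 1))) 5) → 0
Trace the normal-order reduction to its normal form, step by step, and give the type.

normal-order reduction:
  λ (o : Eq Nat (succ (succ ((λ (χ : Nat) → λ (ω : Nat) → elimNat (λ (β : Nat) → Nat) χ (λ (b : Nat) → λ (z : Nat) → succ z) ω) 2 1))) 5) → 0
  ~> λ (o : Eq Nat (succ (succ ((λ (χ : Nat) → elimNat (λ (ω : Nat) → Nat) 2 (λ (β : Nat) → λ (b : Nat) → succ b) χ) 1))) 5) → 0
  ~> λ (o : Eq Nat (succ (succ (elimNat (λ (χ : Nat) → Nat) 2 (λ (ω : Nat) → λ (β : Nat) → succ β) 1))) 5) → 0
  ~> λ (o : Eq Nat (succ (succ ((λ (χ : Nat) → λ (ω : Nat) → succ ω) 0 (elimNat (λ (β : Nat) → Nat) 2 (λ (b : Nat) → λ (z : Nat) → succ z) 0)))) 5) → 0
  ~> λ (o : Eq Nat (succ (succ ((λ (χ : Nat) → succ χ) (elimNat (λ (ω : Nat) → Nat) 2 (λ (β : Nat) → λ (b : Nat) → succ b) 0)))) 5) → 0
  ~> λ (o : Eq Nat (succ (succ (succ (elimNat (λ (χ : Nat) → Nat) 2 (λ (ω : Nat) → λ (β : Nat) → succ β) 0)))) 5) → 0
  ~> λ (o : Eq Nat 5 5) → 0
type:
  (o : Eq Nat 5 5) → Nat


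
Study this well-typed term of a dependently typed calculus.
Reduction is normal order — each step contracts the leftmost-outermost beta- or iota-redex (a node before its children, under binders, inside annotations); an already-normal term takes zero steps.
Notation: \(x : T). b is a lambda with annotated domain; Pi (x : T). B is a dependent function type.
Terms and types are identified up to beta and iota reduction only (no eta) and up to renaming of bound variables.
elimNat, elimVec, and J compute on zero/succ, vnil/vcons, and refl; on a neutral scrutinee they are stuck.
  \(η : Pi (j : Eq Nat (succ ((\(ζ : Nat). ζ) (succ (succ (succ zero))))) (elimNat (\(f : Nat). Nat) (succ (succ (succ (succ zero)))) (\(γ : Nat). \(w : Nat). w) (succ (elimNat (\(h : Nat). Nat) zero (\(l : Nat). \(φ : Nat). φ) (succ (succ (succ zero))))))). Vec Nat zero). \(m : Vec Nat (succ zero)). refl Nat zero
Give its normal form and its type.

reduced normal form:
  \(η : Pi (j : Eq Nat (succ (succ (succ (succ zero)))) (succ (succ (succ (succ zero))))). Vec Nat zero). \(ζ : Vec Nat (succ zero)). refl Nat zero
the term's type:
  Pi (η : Pi (j : Eq Nat (succ (succ (succ (succ zero)))) (succ (succ (succ (succ zero))))). Vec Nat zero). Pi (ζ : Vec Nat (succ zero)). Eq Nat zero zero
observation: contracting a beta-redex first, the term normalizes in 15 steps.


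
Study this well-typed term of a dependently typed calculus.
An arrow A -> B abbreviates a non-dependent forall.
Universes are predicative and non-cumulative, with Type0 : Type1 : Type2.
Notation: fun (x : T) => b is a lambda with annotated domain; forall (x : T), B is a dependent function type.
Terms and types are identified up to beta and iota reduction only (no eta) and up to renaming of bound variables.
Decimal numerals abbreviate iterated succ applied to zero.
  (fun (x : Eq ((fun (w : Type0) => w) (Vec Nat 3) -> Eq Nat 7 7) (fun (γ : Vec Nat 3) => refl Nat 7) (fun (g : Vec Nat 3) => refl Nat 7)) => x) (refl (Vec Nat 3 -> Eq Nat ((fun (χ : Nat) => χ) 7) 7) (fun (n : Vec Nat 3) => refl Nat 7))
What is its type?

type:
  Eq (Vec Nat 3 -> Eq Nat 7 7) (fun (x : Vec Nat 3) => refl Nat 7) (fun (w : Vec Nat 3) => refl Nat 7)


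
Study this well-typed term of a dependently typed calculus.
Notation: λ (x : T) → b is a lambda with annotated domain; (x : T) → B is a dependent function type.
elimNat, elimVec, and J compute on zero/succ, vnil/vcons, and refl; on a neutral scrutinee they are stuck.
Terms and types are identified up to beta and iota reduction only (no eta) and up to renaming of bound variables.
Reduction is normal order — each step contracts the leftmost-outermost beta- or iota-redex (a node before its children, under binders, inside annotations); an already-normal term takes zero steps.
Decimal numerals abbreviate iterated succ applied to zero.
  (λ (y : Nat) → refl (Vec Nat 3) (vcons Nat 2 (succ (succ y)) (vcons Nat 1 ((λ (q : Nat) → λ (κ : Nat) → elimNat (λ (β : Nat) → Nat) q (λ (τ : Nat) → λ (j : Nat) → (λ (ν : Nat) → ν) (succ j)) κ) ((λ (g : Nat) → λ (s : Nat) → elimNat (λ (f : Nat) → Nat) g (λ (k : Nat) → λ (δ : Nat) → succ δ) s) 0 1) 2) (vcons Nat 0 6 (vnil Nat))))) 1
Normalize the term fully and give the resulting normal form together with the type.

normal form:
  refl (Vec Nat 3) (vcons Nat 2 3 (vcons Nat 1 3 (vcons Nat 0 6 (vnil Nat))))
inferred type:
  Eq (Vec Nat 3) (vcons Nat 2 3 (vcons Nat 1 3 (vcons Nat 0 6 (vnil Nat)))) (vcons Nat 2 3 (vcons Nat 1 3 (vcons Nat 0 6 (vnil Nat))))
observation: the first redex contracted is a beta-redex; the normal form is reached in 18 normal-order steps.


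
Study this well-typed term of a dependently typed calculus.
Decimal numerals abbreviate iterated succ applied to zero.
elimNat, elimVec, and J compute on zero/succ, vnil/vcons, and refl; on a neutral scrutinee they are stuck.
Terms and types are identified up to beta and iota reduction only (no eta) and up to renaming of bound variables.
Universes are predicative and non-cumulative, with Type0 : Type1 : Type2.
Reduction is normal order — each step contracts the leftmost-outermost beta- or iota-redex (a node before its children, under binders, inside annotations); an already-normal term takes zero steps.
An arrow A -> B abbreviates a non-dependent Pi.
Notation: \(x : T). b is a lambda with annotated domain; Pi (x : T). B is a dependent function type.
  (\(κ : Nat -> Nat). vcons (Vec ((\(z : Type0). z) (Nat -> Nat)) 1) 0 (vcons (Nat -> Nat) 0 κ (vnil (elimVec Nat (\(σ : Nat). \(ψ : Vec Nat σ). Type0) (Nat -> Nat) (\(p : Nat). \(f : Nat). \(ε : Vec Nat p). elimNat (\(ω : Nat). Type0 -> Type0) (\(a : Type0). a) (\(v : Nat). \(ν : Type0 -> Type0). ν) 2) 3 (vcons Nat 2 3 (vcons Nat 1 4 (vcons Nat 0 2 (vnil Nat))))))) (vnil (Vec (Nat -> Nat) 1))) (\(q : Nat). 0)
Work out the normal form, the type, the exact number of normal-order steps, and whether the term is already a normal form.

normal form:
  vcons (Vec (Nat -> Nat) 1) 0 (vcons (Nat -> Nat) 0 (\(κ : Nat). 0) (vnil (Nat -> Nat))) (vnil (Vec (Nat -> Nat) 1))
the term's type:
  Vec (Vec (Nat -> Nat) 1) 1
reduction steps (normal order): 39
started in normal form: no
first redex: a beta-redex


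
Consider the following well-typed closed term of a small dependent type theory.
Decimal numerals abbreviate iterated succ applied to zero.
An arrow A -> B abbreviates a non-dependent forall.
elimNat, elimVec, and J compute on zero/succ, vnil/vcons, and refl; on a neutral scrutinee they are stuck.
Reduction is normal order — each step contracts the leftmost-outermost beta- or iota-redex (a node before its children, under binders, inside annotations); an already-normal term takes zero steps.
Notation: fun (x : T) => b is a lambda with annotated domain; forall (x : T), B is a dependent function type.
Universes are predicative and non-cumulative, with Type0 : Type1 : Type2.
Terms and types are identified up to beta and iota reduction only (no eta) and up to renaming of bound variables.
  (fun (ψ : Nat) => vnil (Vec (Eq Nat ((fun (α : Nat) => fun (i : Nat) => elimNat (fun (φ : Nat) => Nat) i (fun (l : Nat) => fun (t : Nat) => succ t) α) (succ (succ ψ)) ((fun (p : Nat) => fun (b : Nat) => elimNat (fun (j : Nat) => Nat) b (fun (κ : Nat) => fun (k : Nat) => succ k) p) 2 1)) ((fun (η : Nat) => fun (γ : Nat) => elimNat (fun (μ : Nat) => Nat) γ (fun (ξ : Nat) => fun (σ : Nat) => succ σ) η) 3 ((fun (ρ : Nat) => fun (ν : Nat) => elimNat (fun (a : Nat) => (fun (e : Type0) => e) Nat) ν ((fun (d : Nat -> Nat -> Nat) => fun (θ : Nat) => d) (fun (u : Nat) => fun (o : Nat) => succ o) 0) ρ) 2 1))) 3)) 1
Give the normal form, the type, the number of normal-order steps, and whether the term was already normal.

resulting normal form:
  vnil (Vec (Eq Nat 6 6) 3)
the term's type:
  Vec (Vec (Eq Nat 6 6) 3) 0
steps to reach normal form (normal order): 47
already normal: no
first redex: a beta-redex
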